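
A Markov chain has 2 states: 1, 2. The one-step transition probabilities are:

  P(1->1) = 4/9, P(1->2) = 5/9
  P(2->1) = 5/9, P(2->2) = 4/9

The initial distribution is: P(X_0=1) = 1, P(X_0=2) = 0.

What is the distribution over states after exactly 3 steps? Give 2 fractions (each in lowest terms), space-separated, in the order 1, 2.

Propagating the distribution step by step (d_{t+1} = d_t * P):
d_0 = (1=1, 2=0)
  d_1[1] = 1*4/9 + 0*5/9 = 4/9
  d_1[2] = 1*5/9 + 0*4/9 = 5/9
d_1 = (1=4/9, 2=5/9)
  d_2[1] = 4/9*4/9 + 5/9*5/9 = 41/81
  d_2[2] = 4/9*5/9 + 5/9*4/9 = 40/81
d_2 = (1=41/81, 2=40/81)
  d_3[1] = 41/81*4/9 + 40/81*5/9 = 364/729
  d_3[2] = 41/81*5/9 + 40/81*4/9 = 365/729
d_3 = (1=364/729, 2=365/729)

Answer: 364/729 365/729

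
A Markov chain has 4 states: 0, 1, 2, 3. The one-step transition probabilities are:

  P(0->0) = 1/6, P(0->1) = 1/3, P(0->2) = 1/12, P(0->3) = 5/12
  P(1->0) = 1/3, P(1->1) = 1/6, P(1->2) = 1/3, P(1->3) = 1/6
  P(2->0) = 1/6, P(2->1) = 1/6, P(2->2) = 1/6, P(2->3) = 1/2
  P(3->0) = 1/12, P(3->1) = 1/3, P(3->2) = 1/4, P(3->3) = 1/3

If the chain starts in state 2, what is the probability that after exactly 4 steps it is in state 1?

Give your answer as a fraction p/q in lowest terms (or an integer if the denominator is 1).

Computing P^4 by repeated multiplication:
P^1 =
  0: [1/6, 1/3, 1/12, 5/12]
  1: [1/3, 1/6, 1/3, 1/6]
  2: [1/6, 1/6, 1/6, 1/2]
  3: [1/12, 1/3, 1/4, 1/3]
P^2 =
  0: [3/16, 19/72, 35/144, 11/36]
  1: [13/72, 1/4, 13/72, 7/18]
  2: [11/72, 5/18, 2/9, 25/72]
  3: [7/36, 17/72, 35/144, 47/144]
P^3 =
  0: [5/27, 215/864, 127/576, 199/576]
  1: [19/108, 113/432, 65/288, 97/288]
  2: [53/288, 1/4, 11/48, 97/288]
  3: [103/576, 73/288, 125/576, 101/288]
P^4 =
  0: [3719/20736, 2645/10368, 1531/6912, 1189/3456]
  1: [1889/10368, 1307/5184, 773/3456, 197/576]
  2: [623/3456, 73/288, 191/864, 1193/3456]
  3: [23/128, 881/3456, 1543/6912, 2365/6912]

(P^4)[2 -> 1] = 73/288

Answer: 73/288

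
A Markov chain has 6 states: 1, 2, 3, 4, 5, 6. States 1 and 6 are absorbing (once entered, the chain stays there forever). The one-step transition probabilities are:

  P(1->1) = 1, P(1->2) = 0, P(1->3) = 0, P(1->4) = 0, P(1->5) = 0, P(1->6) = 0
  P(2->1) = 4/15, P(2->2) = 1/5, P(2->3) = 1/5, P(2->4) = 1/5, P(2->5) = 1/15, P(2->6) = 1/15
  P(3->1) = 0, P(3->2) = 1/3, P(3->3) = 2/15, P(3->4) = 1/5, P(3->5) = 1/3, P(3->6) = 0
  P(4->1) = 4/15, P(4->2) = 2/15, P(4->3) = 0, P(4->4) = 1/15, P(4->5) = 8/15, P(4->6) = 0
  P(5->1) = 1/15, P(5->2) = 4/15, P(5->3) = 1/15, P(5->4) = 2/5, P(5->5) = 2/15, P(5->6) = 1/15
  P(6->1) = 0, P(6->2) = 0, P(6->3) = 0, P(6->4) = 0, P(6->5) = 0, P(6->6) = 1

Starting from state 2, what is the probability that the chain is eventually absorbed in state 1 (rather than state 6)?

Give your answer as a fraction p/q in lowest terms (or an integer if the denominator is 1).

Answer: 437/538

Derivation:
Let a_i = P(absorbed in 1 | start in state i).
Boundary conditions: a_1 = 1, a_6 = 0.
For each transient state i, a_i = sum_j P(i->j) * a_j:
  a_2 = 4/15*a_1 + 1/5*a_2 + 1/5*a_3 + 1/5*a_4 + 1/15*a_5 + 1/15*a_6
  a_3 = 0*a_1 + 1/3*a_2 + 2/15*a_3 + 1/5*a_4 + 1/3*a_5 + 0*a_6
  a_4 = 4/15*a_1 + 2/15*a_2 + 0*a_3 + 1/15*a_4 + 8/15*a_5 + 0*a_6
  a_5 = 1/15*a_1 + 4/15*a_2 + 1/15*a_3 + 2/5*a_4 + 2/15*a_5 + 1/15*a_6

Substituting a_1 = 1 and a_6 = 0, rearrange to (I - Q) a = r where r[i] = P(i -> 1):
  [4/5, -1/5, -1/5, -1/15] . (a_2, a_3, a_4, a_5) = 4/15
  [-1/3, 13/15, -1/5, -1/3] . (a_2, a_3, a_4, a_5) = 0
  [-2/15, 0, 14/15, -8/15] . (a_2, a_3, a_4, a_5) = 4/15
  [-4/15, -1/15, -2/5, 13/15] . (a_2, a_3, a_4, a_5) = 1/15

Solving yields:
  a_2 = 437/538
  a_3 = 1739/2152
  a_4 = 228/269
  a_5 = 1679/2152

Starting state is 2, so the absorption probability is a_2 = 437/538.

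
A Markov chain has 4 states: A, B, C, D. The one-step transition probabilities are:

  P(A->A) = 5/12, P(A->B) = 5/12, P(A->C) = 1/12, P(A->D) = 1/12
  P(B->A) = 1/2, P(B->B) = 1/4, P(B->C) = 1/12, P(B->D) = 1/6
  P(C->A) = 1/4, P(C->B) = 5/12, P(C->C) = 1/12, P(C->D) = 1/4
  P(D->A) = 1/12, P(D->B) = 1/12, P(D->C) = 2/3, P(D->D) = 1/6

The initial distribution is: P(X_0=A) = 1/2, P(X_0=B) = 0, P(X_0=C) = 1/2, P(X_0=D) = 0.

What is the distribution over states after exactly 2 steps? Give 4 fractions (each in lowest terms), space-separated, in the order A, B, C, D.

Propagating the distribution step by step (d_{t+1} = d_t * P):
d_0 = (A=1/2, B=0, C=1/2, D=0)
  d_1[A] = 1/2*5/12 + 0*1/2 + 1/2*1/4 + 0*1/12 = 1/3
  d_1[B] = 1/2*5/12 + 0*1/4 + 1/2*5/12 + 0*1/12 = 5/12
  d_1[C] = 1/2*1/12 + 0*1/12 + 1/2*1/12 + 0*2/3 = 1/12
  d_1[D] = 1/2*1/12 + 0*1/6 + 1/2*1/4 + 0*1/6 = 1/6
d_1 = (A=1/3, B=5/12, C=1/12, D=1/6)
  d_2[A] = 1/3*5/12 + 5/12*1/2 + 1/12*1/4 + 1/6*1/12 = 55/144
  d_2[B] = 1/3*5/12 + 5/12*1/4 + 1/12*5/12 + 1/6*1/12 = 7/24
  d_2[C] = 1/3*1/12 + 5/12*1/12 + 1/12*1/12 + 1/6*2/3 = 13/72
  d_2[D] = 1/3*1/12 + 5/12*1/6 + 1/12*1/4 + 1/6*1/6 = 7/48
d_2 = (A=55/144, B=7/24, C=13/72, D=7/48)

Answer: 55/144 7/24 13/72 7/48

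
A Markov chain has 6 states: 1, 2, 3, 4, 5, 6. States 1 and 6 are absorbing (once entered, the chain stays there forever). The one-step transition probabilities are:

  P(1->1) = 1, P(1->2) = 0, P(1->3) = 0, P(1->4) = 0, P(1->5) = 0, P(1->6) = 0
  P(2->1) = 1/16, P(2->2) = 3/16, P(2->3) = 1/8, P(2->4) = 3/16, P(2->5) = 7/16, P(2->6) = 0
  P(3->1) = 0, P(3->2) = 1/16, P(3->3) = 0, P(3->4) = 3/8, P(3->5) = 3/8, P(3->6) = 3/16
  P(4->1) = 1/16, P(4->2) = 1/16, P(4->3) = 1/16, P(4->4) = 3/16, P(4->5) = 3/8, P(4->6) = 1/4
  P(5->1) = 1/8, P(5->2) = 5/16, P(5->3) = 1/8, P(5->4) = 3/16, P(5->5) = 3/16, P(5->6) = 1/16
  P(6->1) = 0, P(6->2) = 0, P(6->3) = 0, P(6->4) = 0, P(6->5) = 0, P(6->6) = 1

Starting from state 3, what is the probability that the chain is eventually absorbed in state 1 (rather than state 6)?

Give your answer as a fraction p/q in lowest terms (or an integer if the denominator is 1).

Let a_i = P(absorbed in 1 | start in state i).
Boundary conditions: a_1 = 1, a_6 = 0.
For each transient state i, a_i = sum_j P(i->j) * a_j:
  a_2 = 1/16*a_1 + 3/16*a_2 + 1/8*a_3 + 3/16*a_4 + 7/16*a_5 + 0*a_6
  a_3 = 0*a_1 + 1/16*a_2 + 0*a_3 + 3/8*a_4 + 3/8*a_5 + 3/16*a_6
  a_4 = 1/16*a_1 + 1/16*a_2 + 1/16*a_3 + 3/16*a_4 + 3/8*a_5 + 1/4*a_6
  a_5 = 1/8*a_1 + 5/16*a_2 + 1/8*a_3 + 3/16*a_4 + 3/16*a_5 + 1/16*a_6

Substituting a_1 = 1 and a_6 = 0, rearrange to (I - Q) a = r where r[i] = P(i -> 1):
  [13/16, -1/8, -3/16, -7/16] . (a_2, a_3, a_4, a_5) = 1/16
  [-1/16, 1, -3/8, -3/8] . (a_2, a_3, a_4, a_5) = 0
  [-1/16, -1/16, 13/16, -3/8] . (a_2, a_3, a_4, a_5) = 1/16
  [-5/16, -1/8, -3/16, 13/16] . (a_2, a_3, a_4, a_5) = 1/8

Solving yields:
  a_2 = 1797/3919
  a_3 = 5235/15676
  a_4 = 5509/15676
  a_5 = 7253/15676

Starting state is 3, so the absorption probability is a_3 = 5235/15676.

Answer: 5235/15676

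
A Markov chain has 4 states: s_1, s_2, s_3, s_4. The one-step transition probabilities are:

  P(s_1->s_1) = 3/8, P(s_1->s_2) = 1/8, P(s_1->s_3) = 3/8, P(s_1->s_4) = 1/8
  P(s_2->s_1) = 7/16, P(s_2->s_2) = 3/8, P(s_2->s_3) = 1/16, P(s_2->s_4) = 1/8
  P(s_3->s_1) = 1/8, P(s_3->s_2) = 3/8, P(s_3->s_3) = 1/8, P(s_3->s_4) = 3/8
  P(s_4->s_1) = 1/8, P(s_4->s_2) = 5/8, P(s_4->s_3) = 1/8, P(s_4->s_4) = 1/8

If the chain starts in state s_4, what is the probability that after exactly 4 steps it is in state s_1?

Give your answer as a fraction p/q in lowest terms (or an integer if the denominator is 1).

Computing P^4 by repeated multiplication:
P^1 =
  s_1: [3/8, 1/8, 3/8, 1/8]
  s_2: [7/16, 3/8, 1/16, 1/8]
  s_3: [1/8, 3/8, 1/8, 3/8]
  s_4: [1/8, 5/8, 1/8, 1/8]
P^2 =
  s_1: [33/128, 5/16, 27/128, 7/32]
  s_2: [45/128, 19/64, 27/128, 9/64]
  s_3: [35/128, 7/16, 17/128, 5/32]
  s_4: [45/128, 3/8, 15/128, 5/32]
P^3 =
  s_1: [147/512, 187/512, 87/512, 91/512]
  s_2: [313/1024, 165/512, 199/1024, 91/512]
  s_3: [169/512, 177/512, 85/512, 81/512]
  s_4: [169/512, 167/512, 97/512, 79/512]
P^4 =
  s_1: [2547/8192, 89/256, 1425/8192, 343/2048]
  s_2: [2475/8192, 1405/4096, 1485/8192, 711/4096]
  s_3: [2585/8192, 85/256, 1523/8192, 341/2048]
  s_4: [2535/8192, 339/1024, 1533/8192, 353/2048]

(P^4)[s_4 -> s_1] = 2535/8192

Answer: 2535/8192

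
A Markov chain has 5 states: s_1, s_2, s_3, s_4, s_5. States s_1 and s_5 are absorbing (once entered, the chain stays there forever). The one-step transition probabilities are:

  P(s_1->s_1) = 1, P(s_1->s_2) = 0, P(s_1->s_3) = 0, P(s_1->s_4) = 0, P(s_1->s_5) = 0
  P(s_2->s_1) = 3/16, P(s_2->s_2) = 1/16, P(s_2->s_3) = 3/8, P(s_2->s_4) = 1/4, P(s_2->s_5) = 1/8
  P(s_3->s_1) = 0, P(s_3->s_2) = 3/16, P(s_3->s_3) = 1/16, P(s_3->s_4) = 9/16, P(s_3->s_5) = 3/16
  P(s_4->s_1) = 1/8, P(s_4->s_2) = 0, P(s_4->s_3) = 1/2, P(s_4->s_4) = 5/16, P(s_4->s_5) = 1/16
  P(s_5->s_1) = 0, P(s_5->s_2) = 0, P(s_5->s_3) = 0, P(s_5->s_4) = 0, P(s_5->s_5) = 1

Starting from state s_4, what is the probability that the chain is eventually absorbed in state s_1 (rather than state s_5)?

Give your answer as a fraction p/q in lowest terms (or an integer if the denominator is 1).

Answer: 162/367

Derivation:
Let a_i = P(absorbed in s_1 | start in state i).
Boundary conditions: a_s_1 = 1, a_s_5 = 0.
For each transient state i, a_i = sum_j P(i->j) * a_j:
  a_s_2 = 3/16*a_s_1 + 1/16*a_s_2 + 3/8*a_s_3 + 1/4*a_s_4 + 1/8*a_s_5
  a_s_3 = 0*a_s_1 + 3/16*a_s_2 + 1/16*a_s_3 + 9/16*a_s_4 + 3/16*a_s_5
  a_s_4 = 1/8*a_s_1 + 0*a_s_2 + 1/2*a_s_3 + 5/16*a_s_4 + 1/16*a_s_5

Substituting a_s_1 = 1 and a_s_5 = 0, rearrange to (I - Q) a = r where r[i] = P(i -> s_1):
  [15/16, -3/8, -1/4] . (a_s_2, a_s_3, a_s_4) = 3/16
  [-3/16, 15/16, -9/16] . (a_s_2, a_s_3, a_s_4) = 0
  [0, -1/2, 11/16] . (a_s_2, a_s_3, a_s_4) = 1/8

Solving yields:
  a_s_2 = 169/367
  a_s_3 = 131/367
  a_s_4 = 162/367

Starting state is s_4, so the absorption probability is a_s_4 = 162/367.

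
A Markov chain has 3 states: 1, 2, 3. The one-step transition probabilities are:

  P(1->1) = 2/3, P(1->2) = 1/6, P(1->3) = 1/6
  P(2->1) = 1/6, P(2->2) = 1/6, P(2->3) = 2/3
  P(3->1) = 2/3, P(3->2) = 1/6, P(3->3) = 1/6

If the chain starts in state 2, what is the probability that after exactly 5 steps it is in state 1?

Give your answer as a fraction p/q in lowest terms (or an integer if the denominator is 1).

Answer: 7/12

Derivation:
Computing P^5 by repeated multiplication:
P^1 =
  1: [2/3, 1/6, 1/6]
  2: [1/6, 1/6, 2/3]
  3: [2/3, 1/6, 1/6]
P^2 =
  1: [7/12, 1/6, 1/4]
  2: [7/12, 1/6, 1/4]
  3: [7/12, 1/6, 1/4]
P^3 =
  1: [7/12, 1/6, 1/4]
  2: [7/12, 1/6, 1/4]
  3: [7/12, 1/6, 1/4]
P^4 =
  1: [7/12, 1/6, 1/4]
  2: [7/12, 1/6, 1/4]
  3: [7/12, 1/6, 1/4]
P^5 =
  1: [7/12, 1/6, 1/4]
  2: [7/12, 1/6, 1/4]
  3: [7/12, 1/6, 1/4]

(P^5)[2 -> 1] = 7/12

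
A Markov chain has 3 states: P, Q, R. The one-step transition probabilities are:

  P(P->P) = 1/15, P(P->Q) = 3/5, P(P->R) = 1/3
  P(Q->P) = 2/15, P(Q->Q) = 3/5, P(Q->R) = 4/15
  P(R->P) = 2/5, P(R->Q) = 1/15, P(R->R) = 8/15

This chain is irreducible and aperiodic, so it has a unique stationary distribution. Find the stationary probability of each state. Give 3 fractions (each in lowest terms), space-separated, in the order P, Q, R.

Answer: 19/86 17/43 33/86

Derivation:
The stationary distribution satisfies pi = pi * P, i.e.:
  pi_P = 1/15*pi_P + 2/15*pi_Q + 2/5*pi_R
  pi_Q = 3/5*pi_P + 3/5*pi_Q + 1/15*pi_R
  pi_R = 1/3*pi_P + 4/15*pi_Q + 8/15*pi_R
with normalization: pi_P + pi_Q + pi_R = 1.

Using the first 2 balance equations plus normalization, the linear system A*pi = b is:
  [-14/15, 2/15, 2/5] . pi = 0
  [3/5, -2/5, 1/15] . pi = 0
  [1, 1, 1] . pi = 1

Solving yields:
  pi_P = 19/86
  pi_Q = 17/43
  pi_R = 33/86

Verification (pi * P):
  19/86*1/15 + 17/43*2/15 + 33/86*2/5 = 19/86 = pi_P  (ok)
  19/86*3/5 + 17/43*3/5 + 33/86*1/15 = 17/43 = pi_Q  (ok)
  19/86*1/3 + 17/43*4/15 + 33/86*8/15 = 33/86 = pi_R  (ok)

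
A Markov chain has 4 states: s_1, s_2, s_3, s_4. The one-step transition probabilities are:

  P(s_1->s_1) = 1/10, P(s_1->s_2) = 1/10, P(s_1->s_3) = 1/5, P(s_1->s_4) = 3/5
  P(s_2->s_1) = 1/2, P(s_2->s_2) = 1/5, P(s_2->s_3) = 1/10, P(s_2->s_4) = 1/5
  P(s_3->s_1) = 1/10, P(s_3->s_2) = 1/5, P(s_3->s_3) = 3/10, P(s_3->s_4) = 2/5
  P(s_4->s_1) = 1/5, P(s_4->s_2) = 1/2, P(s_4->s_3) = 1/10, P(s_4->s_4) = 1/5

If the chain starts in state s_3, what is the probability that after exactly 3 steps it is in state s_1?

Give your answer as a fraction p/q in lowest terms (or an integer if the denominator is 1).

Computing P^3 by repeated multiplication:
P^1 =
  s_1: [1/10, 1/10, 1/5, 3/5]
  s_2: [1/2, 1/5, 1/10, 1/5]
  s_3: [1/10, 1/5, 3/10, 2/5]
  s_4: [1/5, 1/2, 1/10, 1/5]
P^2 =
  s_1: [1/5, 37/100, 3/20, 7/25]
  s_2: [1/5, 21/100, 17/100, 21/50]
  s_3: [11/50, 31/100, 17/100, 3/10]
  s_4: [8/25, 6/25, 7/50, 3/10]
P^3 =
  s_1: [69/250, 33/125, 3/20, 31/100]
  s_2: [113/500, 153/500, 77/500, 157/500]
  s_3: [127/500, 67/250, 39/250, 161/500]
  s_4: [113/500, 129/500, 4/25, 89/250]

(P^3)[s_3 -> s_1] = 127/500

Answer: 127/500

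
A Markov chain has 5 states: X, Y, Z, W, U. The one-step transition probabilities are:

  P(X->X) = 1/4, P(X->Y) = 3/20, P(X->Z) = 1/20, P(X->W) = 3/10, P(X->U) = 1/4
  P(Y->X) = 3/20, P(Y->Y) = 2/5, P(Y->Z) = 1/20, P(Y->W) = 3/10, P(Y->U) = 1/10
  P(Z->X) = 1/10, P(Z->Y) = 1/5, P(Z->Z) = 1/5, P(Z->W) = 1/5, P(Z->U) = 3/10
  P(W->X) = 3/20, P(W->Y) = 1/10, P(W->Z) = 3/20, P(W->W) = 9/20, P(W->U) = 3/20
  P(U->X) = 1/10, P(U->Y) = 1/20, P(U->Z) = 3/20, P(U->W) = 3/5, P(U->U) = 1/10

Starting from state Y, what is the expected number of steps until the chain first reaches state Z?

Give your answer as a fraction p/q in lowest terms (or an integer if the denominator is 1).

Answer: 8084/847

Derivation:
Let h_i = expected steps to first reach Z from state i.
Boundary: h_Z = 0.
First-step equations for the other states:
  h_X = 1 + 1/4*h_X + 3/20*h_Y + 1/20*h_Z + 3/10*h_W + 1/4*h_U
  h_Y = 1 + 3/20*h_X + 2/5*h_Y + 1/20*h_Z + 3/10*h_W + 1/10*h_U
  h_W = 1 + 3/20*h_X + 1/10*h_Y + 3/20*h_Z + 9/20*h_W + 3/20*h_U
  h_U = 1 + 1/10*h_X + 1/20*h_Y + 3/20*h_Z + 3/5*h_W + 1/10*h_U

Substituting h_Z = 0 and rearranging gives the linear system (I - Q) h = 1:
  [3/4, -3/20, -3/10, -1/4] . (h_X, h_Y, h_W, h_U) = 1
  [-3/20, 3/5, -3/10, -1/10] . (h_X, h_Y, h_W, h_U) = 1
  [-3/20, -1/10, 11/20, -3/20] . (h_X, h_Y, h_W, h_U) = 1
  [-1/10, -1/20, -3/5, 9/10] . (h_X, h_Y, h_W, h_U) = 1

Solving yields:
  h_X = 7900/847
  h_Y = 8084/847
  h_W = 7068/847
  h_U = 6980/847

Starting state is Y, so the expected hitting time is h_Y = 8084/847.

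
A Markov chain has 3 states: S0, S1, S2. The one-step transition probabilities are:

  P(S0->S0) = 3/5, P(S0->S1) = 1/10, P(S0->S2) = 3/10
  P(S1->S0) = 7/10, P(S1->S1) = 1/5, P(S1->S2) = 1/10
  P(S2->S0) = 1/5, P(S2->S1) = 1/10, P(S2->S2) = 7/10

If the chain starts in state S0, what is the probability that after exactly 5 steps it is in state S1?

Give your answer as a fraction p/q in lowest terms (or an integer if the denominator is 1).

Answer: 11111/100000

Derivation:
Computing P^5 by repeated multiplication:
P^1 =
  S0: [3/5, 1/10, 3/10]
  S1: [7/10, 1/5, 1/10]
  S2: [1/5, 1/10, 7/10]
P^2 =
  S0: [49/100, 11/100, 2/5]
  S1: [29/50, 3/25, 3/10]
  S2: [33/100, 11/100, 14/25]
P^3 =
  S0: [451/1000, 111/1000, 219/500]
  S1: [123/250, 14/125, 99/250]
  S2: [387/1000, 111/1000, 251/500]
P^4 =
  S0: [4359/10000, 1111/10000, 453/1000]
  S1: [283/625, 139/1250, 109/250]
  S2: [4103/10000, 1111/10000, 2393/5000]
P^5 =
  S0: [42991/100000, 11111/100000, 22949/50000]
  S1: [5459/12500, 1389/12500, 1413/3125]
  S2: [41967/100000, 11111/100000, 23461/50000]

(P^5)[S0 -> S1] = 11111/100000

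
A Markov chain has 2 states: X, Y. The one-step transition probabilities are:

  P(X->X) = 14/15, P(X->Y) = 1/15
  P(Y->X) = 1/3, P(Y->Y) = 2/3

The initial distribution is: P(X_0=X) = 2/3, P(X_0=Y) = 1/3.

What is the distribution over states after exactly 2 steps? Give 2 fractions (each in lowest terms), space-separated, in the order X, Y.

Propagating the distribution step by step (d_{t+1} = d_t * P):
d_0 = (X=2/3, Y=1/3)
  d_1[X] = 2/3*14/15 + 1/3*1/3 = 11/15
  d_1[Y] = 2/3*1/15 + 1/3*2/3 = 4/15
d_1 = (X=11/15, Y=4/15)
  d_2[X] = 11/15*14/15 + 4/15*1/3 = 58/75
  d_2[Y] = 11/15*1/15 + 4/15*2/3 = 17/75
d_2 = (X=58/75, Y=17/75)

Answer: 58/75 17/75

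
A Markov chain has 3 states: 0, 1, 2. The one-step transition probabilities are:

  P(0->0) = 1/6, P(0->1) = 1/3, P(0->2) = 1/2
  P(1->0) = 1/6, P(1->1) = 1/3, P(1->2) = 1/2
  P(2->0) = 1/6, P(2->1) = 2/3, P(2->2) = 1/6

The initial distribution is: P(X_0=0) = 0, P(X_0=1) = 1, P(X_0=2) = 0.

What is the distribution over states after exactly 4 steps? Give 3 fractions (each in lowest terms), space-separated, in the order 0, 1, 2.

Propagating the distribution step by step (d_{t+1} = d_t * P):
d_0 = (0=0, 1=1, 2=0)
  d_1[0] = 0*1/6 + 1*1/6 + 0*1/6 = 1/6
  d_1[1] = 0*1/3 + 1*1/3 + 0*2/3 = 1/3
  d_1[2] = 0*1/2 + 1*1/2 + 0*1/6 = 1/2
d_1 = (0=1/6, 1=1/3, 2=1/2)
  d_2[0] = 1/6*1/6 + 1/3*1/6 + 1/2*1/6 = 1/6
  d_2[1] = 1/6*1/3 + 1/3*1/3 + 1/2*2/3 = 1/2
  d_2[2] = 1/6*1/2 + 1/3*1/2 + 1/2*1/6 = 1/3
d_2 = (0=1/6, 1=1/2, 2=1/3)
  d_3[0] = 1/6*1/6 + 1/2*1/6 + 1/3*1/6 = 1/6
  d_3[1] = 1/6*1/3 + 1/2*1/3 + 1/3*2/3 = 4/9
  d_3[2] = 1/6*1/2 + 1/2*1/2 + 1/3*1/6 = 7/18
d_3 = (0=1/6, 1=4/9, 2=7/18)
  d_4[0] = 1/6*1/6 + 4/9*1/6 + 7/18*1/6 = 1/6
  d_4[1] = 1/6*1/3 + 4/9*1/3 + 7/18*2/3 = 25/54
  d_4[2] = 1/6*1/2 + 4/9*1/2 + 7/18*1/6 = 10/27
d_4 = (0=1/6, 1=25/54, 2=10/27)

Answer: 1/6 25/54 10/27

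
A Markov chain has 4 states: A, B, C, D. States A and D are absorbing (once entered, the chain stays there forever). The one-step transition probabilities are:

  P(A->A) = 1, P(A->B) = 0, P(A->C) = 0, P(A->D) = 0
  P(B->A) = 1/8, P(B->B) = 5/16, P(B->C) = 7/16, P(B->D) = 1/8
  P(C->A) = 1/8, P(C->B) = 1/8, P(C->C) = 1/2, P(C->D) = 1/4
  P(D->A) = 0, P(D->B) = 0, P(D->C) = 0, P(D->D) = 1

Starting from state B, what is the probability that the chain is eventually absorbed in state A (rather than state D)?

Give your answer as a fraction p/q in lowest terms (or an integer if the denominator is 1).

Let a_i = P(absorbed in A | start in state i).
Boundary conditions: a_A = 1, a_D = 0.
For each transient state i, a_i = sum_j P(i->j) * a_j:
  a_B = 1/8*a_A + 5/16*a_B + 7/16*a_C + 1/8*a_D
  a_C = 1/8*a_A + 1/8*a_B + 1/2*a_C + 1/4*a_D

Substituting a_A = 1 and a_D = 0, rearrange to (I - Q) a = r where r[i] = P(i -> A):
  [11/16, -7/16] . (a_B, a_C) = 1/8
  [-1/8, 1/2] . (a_B, a_C) = 1/8

Solving yields:
  a_B = 15/37
  a_C = 13/37

Starting state is B, so the absorption probability is a_B = 15/37.

Answer: 15/37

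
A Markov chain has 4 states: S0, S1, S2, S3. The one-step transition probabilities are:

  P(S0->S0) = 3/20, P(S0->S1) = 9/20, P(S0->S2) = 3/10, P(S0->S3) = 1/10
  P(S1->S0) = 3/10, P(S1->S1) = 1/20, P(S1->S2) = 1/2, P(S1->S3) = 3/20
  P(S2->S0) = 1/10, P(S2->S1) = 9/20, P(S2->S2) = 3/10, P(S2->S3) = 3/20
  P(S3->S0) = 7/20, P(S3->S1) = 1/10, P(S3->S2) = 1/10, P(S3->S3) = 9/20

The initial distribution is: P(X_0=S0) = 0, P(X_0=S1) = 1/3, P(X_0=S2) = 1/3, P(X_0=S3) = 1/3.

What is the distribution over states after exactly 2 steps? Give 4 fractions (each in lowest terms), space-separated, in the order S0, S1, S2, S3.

Answer: 43/200 113/400 29/100 17/80

Derivation:
Propagating the distribution step by step (d_{t+1} = d_t * P):
d_0 = (S0=0, S1=1/3, S2=1/3, S3=1/3)
  d_1[S0] = 0*3/20 + 1/3*3/10 + 1/3*1/10 + 1/3*7/20 = 1/4
  d_1[S1] = 0*9/20 + 1/3*1/20 + 1/3*9/20 + 1/3*1/10 = 1/5
  d_1[S2] = 0*3/10 + 1/3*1/2 + 1/3*3/10 + 1/3*1/10 = 3/10
  d_1[S3] = 0*1/10 + 1/3*3/20 + 1/3*3/20 + 1/3*9/20 = 1/4
d_1 = (S0=1/4, S1=1/5, S2=3/10, S3=1/4)
  d_2[S0] = 1/4*3/20 + 1/5*3/10 + 3/10*1/10 + 1/4*7/20 = 43/200
  d_2[S1] = 1/4*9/20 + 1/5*1/20 + 3/10*9/20 + 1/4*1/10 = 113/400
  d_2[S2] = 1/4*3/10 + 1/5*1/2 + 3/10*3/10 + 1/4*1/10 = 29/100
  d_2[S3] = 1/4*1/10 + 1/5*3/20 + 3/10*3/20 + 1/4*9/20 = 17/80
d_2 = (S0=43/200, S1=113/400, S2=29/100, S3=17/80)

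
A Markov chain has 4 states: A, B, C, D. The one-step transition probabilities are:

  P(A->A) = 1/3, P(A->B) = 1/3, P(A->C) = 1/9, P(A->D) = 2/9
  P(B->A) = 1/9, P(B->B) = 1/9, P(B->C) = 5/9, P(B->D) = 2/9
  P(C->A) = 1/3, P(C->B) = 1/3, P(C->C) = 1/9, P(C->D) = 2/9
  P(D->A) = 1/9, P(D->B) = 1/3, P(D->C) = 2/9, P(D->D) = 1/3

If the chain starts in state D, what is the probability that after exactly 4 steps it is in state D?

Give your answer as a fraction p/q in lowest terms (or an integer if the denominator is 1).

Answer: 547/2187

Derivation:
Computing P^4 by repeated multiplication:
P^1 =
  A: [1/3, 1/3, 1/9, 2/9]
  B: [1/9, 1/9, 5/9, 2/9]
  C: [1/3, 1/3, 1/9, 2/9]
  D: [1/9, 1/3, 2/9, 1/3]
P^2 =
  A: [17/81, 7/27, 23/81, 20/81]
  B: [7/27, 25/81, 5/27, 20/81]
  C: [17/81, 7/27, 23/81, 20/81]
  D: [5/27, 7/27, 8/27, 7/27]
P^3 =
  A: [161/729, 67/243, 185/729, 182/729]
  B: [17/81, 193/729, 67/243, 182/729]
  C: [161/729, 67/243, 185/729, 182/729]
  D: [53/243, 67/243, 62/243, 61/243]
P^4 =
  A: [1421/6561, 595/2187, 1715/6561, 1640/6561]
  B: [479/2187, 1801/6561, 187/729, 1640/6561]
  C: [1421/6561, 595/2187, 1715/6561, 1640/6561]
  D: [473/2187, 595/2187, 572/2187, 547/2187]

(P^4)[D -> D] = 547/2187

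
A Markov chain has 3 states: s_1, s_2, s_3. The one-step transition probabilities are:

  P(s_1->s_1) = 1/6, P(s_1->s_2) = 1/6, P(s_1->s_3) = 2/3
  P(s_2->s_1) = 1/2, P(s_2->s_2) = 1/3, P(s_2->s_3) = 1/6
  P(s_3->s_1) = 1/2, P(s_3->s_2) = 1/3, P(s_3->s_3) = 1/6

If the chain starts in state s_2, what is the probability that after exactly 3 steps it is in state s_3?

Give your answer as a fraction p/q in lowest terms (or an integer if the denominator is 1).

Computing P^3 by repeated multiplication:
P^1 =
  s_1: [1/6, 1/6, 2/3]
  s_2: [1/2, 1/3, 1/6]
  s_3: [1/2, 1/3, 1/6]
P^2 =
  s_1: [4/9, 11/36, 1/4]
  s_2: [1/3, 1/4, 5/12]
  s_3: [1/3, 1/4, 5/12]
P^3 =
  s_1: [19/54, 7/27, 7/18]
  s_2: [7/18, 5/18, 1/3]
  s_3: [7/18, 5/18, 1/3]

(P^3)[s_2 -> s_3] = 1/3

Answer: 1/3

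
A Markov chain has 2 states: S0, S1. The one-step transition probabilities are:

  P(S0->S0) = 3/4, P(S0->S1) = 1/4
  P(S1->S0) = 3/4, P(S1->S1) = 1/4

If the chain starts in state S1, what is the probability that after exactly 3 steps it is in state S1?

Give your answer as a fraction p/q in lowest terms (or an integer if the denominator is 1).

Answer: 1/4

Derivation:
Computing P^3 by repeated multiplication:
P^1 =
  S0: [3/4, 1/4]
  S1: [3/4, 1/4]
P^2 =
  S0: [3/4, 1/4]
  S1: [3/4, 1/4]
P^3 =
  S0: [3/4, 1/4]
  S1: [3/4, 1/4]

(P^3)[S1 -> S1] = 1/4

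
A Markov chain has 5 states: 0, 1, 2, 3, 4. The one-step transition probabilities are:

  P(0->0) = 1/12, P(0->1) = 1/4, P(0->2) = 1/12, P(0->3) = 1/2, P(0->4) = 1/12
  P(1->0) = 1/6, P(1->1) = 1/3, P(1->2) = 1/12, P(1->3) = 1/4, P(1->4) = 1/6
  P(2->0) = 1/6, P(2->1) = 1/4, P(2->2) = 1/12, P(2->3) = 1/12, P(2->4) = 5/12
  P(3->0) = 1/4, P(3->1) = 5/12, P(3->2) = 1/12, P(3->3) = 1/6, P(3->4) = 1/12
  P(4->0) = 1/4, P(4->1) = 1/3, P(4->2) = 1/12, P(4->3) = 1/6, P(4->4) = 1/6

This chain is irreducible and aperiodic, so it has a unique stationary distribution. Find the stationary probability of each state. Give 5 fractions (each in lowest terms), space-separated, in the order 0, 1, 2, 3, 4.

Answer: 2209/11964 1323/3988 1/12 1489/5982 1811/11964

Derivation:
The stationary distribution satisfies pi = pi * P, i.e.:
  pi_0 = 1/12*pi_0 + 1/6*pi_1 + 1/6*pi_2 + 1/4*pi_3 + 1/4*pi_4
  pi_1 = 1/4*pi_0 + 1/3*pi_1 + 1/4*pi_2 + 5/12*pi_3 + 1/3*pi_4
  pi_2 = 1/12*pi_0 + 1/12*pi_1 + 1/12*pi_2 + 1/12*pi_3 + 1/12*pi_4
  pi_3 = 1/2*pi_0 + 1/4*pi_1 + 1/12*pi_2 + 1/6*pi_3 + 1/6*pi_4
  pi_4 = 1/12*pi_0 + 1/6*pi_1 + 5/12*pi_2 + 1/12*pi_3 + 1/6*pi_4
with normalization: pi_0 + pi_1 + pi_2 + pi_3 + pi_4 = 1.

Using the first 4 balance equations plus normalization, the linear system A*pi = b is:
  [-11/12, 1/6, 1/6, 1/4, 1/4] . pi = 0
  [1/4, -2/3, 1/4, 5/12, 1/3] . pi = 0
  [1/12, 1/12, -11/12, 1/12, 1/12] . pi = 0
  [1/2, 1/4, 1/12, -5/6, 1/6] . pi = 0
  [1, 1, 1, 1, 1] . pi = 1

Solving yields:
  pi_0 = 2209/11964
  pi_1 = 1323/3988
  pi_2 = 1/12
  pi_3 = 1489/5982
  pi_4 = 1811/11964

Verification (pi * P):
  2209/11964*1/12 + 1323/3988*1/6 + 1/12*1/6 + 1489/5982*1/4 + 1811/11964*1/4 = 2209/11964 = pi_0  (ok)
  2209/11964*1/4 + 1323/3988*1/3 + 1/12*1/4 + 1489/5982*5/12 + 1811/11964*1/3 = 1323/3988 = pi_1  (ok)
  2209/11964*1/12 + 1323/3988*1/12 + 1/12*1/12 + 1489/5982*1/12 + 1811/11964*1/12 = 1/12 = pi_2  (ok)
  2209/11964*1/2 + 1323/3988*1/4 + 1/12*1/12 + 1489/5982*1/6 + 1811/11964*1/6 = 1489/5982 = pi_3  (ok)
  2209/11964*1/12 + 1323/3988*1/6 + 1/12*5/12 + 1489/5982*1/12 + 1811/11964*1/6 = 1811/11964 = pi_4  (ok)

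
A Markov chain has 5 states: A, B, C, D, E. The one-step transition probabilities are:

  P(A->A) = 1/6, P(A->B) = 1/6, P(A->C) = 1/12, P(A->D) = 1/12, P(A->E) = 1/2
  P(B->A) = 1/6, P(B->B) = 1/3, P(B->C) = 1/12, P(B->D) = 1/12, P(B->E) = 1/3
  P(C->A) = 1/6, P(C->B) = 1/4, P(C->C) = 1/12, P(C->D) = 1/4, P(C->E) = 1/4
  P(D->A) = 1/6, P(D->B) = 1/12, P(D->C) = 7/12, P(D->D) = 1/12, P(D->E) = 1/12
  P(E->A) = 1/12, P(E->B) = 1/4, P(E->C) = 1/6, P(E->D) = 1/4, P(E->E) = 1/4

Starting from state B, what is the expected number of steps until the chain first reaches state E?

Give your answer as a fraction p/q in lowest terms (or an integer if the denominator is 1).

Let h_i = expected steps to first reach E from state i.
Boundary: h_E = 0.
First-step equations for the other states:
  h_A = 1 + 1/6*h_A + 1/6*h_B + 1/12*h_C + 1/12*h_D + 1/2*h_E
  h_B = 1 + 1/6*h_A + 1/3*h_B + 1/12*h_C + 1/12*h_D + 1/3*h_E
  h_C = 1 + 1/6*h_A + 1/4*h_B + 1/12*h_C + 1/4*h_D + 1/4*h_E
  h_D = 1 + 1/6*h_A + 1/12*h_B + 7/12*h_C + 1/12*h_D + 1/12*h_E

Substituting h_E = 0 and rearranging gives the linear system (I - Q) h = 1:
  [5/6, -1/6, -1/12, -1/12] . (h_A, h_B, h_C, h_D) = 1
  [-1/6, 2/3, -1/12, -1/12] . (h_A, h_B, h_C, h_D) = 1
  [-1/6, -1/4, 11/12, -1/4] . (h_A, h_B, h_C, h_D) = 1
  [-1/6, -1/12, -7/12, 11/12] . (h_A, h_B, h_C, h_D) = 1

Solving yields:
  h_A = 165/64
  h_B = 99/32
  h_C = 225/64
  h_D = 261/64

Starting state is B, so the expected hitting time is h_B = 99/32.

Answer: 99/32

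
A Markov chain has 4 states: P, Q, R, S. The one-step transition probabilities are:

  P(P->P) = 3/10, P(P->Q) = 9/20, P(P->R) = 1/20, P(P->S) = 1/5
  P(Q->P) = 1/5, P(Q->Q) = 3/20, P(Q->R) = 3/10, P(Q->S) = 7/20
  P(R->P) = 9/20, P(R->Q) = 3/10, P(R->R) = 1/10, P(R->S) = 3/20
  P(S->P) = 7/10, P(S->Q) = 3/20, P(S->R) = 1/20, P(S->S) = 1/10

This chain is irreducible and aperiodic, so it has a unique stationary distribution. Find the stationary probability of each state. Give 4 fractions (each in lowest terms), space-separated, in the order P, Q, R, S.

Answer: 867/2302 1623/5755 146/1151 2469/11510

Derivation:
The stationary distribution satisfies pi = pi * P, i.e.:
  pi_P = 3/10*pi_P + 1/5*pi_Q + 9/20*pi_R + 7/10*pi_S
  pi_Q = 9/20*pi_P + 3/20*pi_Q + 3/10*pi_R + 3/20*pi_S
  pi_R = 1/20*pi_P + 3/10*pi_Q + 1/10*pi_R + 1/20*pi_S
  pi_S = 1/5*pi_P + 7/20*pi_Q + 3/20*pi_R + 1/10*pi_S
with normalization: pi_P + pi_Q + pi_R + pi_S = 1.

Using the first 3 balance equations plus normalization, the linear system A*pi = b is:
  [-7/10, 1/5, 9/20, 7/10] . pi = 0
  [9/20, -17/20, 3/10, 3/20] . pi = 0
  [1/20, 3/10, -9/10, 1/20] . pi = 0
  [1, 1, 1, 1] . pi = 1

Solving yields:
  pi_P = 867/2302
  pi_Q = 1623/5755
  pi_R = 146/1151
  pi_S = 2469/11510

Verification (pi * P):
  867/2302*3/10 + 1623/5755*1/5 + 146/1151*9/20 + 2469/11510*7/10 = 867/2302 = pi_P  (ok)
  867/2302*9/20 + 1623/5755*3/20 + 146/1151*3/10 + 2469/11510*3/20 = 1623/5755 = pi_Q  (ok)
  867/2302*1/20 + 1623/5755*3/10 + 146/1151*1/10 + 2469/11510*1/20 = 146/1151 = pi_R  (ok)
  867/2302*1/5 + 1623/5755*7/20 + 146/1151*3/20 + 2469/11510*1/10 = 2469/11510 = pi_S  (ok)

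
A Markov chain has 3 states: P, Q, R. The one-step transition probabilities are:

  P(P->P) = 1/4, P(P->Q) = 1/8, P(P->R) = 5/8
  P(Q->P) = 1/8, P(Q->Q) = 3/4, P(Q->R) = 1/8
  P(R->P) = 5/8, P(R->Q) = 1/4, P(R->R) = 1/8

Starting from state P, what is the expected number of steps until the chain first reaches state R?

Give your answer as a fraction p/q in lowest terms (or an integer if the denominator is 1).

Answer: 24/11

Derivation:
Let h_i = expected steps to first reach R from state i.
Boundary: h_R = 0.
First-step equations for the other states:
  h_P = 1 + 1/4*h_P + 1/8*h_Q + 5/8*h_R
  h_Q = 1 + 1/8*h_P + 3/4*h_Q + 1/8*h_R

Substituting h_R = 0 and rearranging gives the linear system (I - Q) h = 1:
  [3/4, -1/8] . (h_P, h_Q) = 1
  [-1/8, 1/4] . (h_P, h_Q) = 1

Solving yields:
  h_P = 24/11
  h_Q = 56/11

Starting state is P, so the expected hitting time is h_P = 24/11.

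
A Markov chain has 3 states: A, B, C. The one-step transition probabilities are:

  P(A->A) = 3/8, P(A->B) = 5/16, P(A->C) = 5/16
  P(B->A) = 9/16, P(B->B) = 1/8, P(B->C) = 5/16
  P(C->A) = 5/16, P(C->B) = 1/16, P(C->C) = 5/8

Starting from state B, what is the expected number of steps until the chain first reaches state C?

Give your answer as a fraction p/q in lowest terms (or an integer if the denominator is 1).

Answer: 16/5

Derivation:
Let h_i = expected steps to first reach C from state i.
Boundary: h_C = 0.
First-step equations for the other states:
  h_A = 1 + 3/8*h_A + 5/16*h_B + 5/16*h_C
  h_B = 1 + 9/16*h_A + 1/8*h_B + 5/16*h_C

Substituting h_C = 0 and rearranging gives the linear system (I - Q) h = 1:
  [5/8, -5/16] . (h_A, h_B) = 1
  [-9/16, 7/8] . (h_A, h_B) = 1

Solving yields:
  h_A = 16/5
  h_B = 16/5

Starting state is B, so the expected hitting time is h_B = 16/5.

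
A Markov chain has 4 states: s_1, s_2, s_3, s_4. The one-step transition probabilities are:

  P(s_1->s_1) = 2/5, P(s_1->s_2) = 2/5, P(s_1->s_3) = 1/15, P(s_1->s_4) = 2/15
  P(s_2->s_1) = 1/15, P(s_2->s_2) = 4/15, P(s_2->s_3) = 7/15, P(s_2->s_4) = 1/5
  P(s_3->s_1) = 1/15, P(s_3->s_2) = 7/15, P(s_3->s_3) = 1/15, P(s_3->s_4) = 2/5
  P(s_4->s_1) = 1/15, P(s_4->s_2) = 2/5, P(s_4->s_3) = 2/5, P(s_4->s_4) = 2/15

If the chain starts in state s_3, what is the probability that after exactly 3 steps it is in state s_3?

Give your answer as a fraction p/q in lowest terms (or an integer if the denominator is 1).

Answer: 892/3375

Derivation:
Computing P^3 by repeated multiplication:
P^1 =
  s_1: [2/5, 2/5, 1/15, 2/15]
  s_2: [1/15, 4/15, 7/15, 1/5]
  s_3: [1/15, 7/15, 1/15, 2/5]
  s_4: [1/15, 2/5, 2/5, 2/15]
P^2 =
  s_1: [1/5, 79/225, 61/225, 8/45]
  s_2: [4/45, 89/225, 6/25, 62/225]
  s_3: [4/45, 77/225, 29/75, 41/225]
  s_4: [4/45, 28/75, 61/225, 4/15]
P^3 =
  s_1: [2/15, 1253/3375, 899/3375, 773/3375]
  s_2: [13/135, 1226/3375, 1069/3375, 151/675]
  s_3: [13/135, 1283/3375, 892/3375, 7/27]
  s_4: [13/135, 1243/3375, 343/1125, 778/3375]

(P^3)[s_3 -> s_3] = 892/3375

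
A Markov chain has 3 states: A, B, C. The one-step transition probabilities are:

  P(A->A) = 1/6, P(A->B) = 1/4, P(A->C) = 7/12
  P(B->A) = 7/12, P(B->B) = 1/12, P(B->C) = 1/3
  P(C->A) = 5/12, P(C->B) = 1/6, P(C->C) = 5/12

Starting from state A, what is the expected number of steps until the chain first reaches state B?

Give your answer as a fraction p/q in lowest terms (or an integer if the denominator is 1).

Let h_i = expected steps to first reach B from state i.
Boundary: h_B = 0.
First-step equations for the other states:
  h_A = 1 + 1/6*h_A + 1/4*h_B + 7/12*h_C
  h_C = 1 + 5/12*h_A + 1/6*h_B + 5/12*h_C

Substituting h_B = 0 and rearranging gives the linear system (I - Q) h = 1:
  [5/6, -7/12] . (h_A, h_C) = 1
  [-5/12, 7/12] . (h_A, h_C) = 1

Solving yields:
  h_A = 24/5
  h_C = 36/7

Starting state is A, so the expected hitting time is h_A = 24/5.

Answer: 24/5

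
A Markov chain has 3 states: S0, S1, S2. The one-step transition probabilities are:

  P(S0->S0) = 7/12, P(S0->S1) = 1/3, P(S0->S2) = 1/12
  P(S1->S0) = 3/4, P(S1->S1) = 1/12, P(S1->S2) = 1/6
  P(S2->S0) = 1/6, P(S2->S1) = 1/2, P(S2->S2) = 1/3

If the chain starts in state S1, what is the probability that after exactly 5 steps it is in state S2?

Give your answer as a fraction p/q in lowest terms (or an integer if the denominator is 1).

Computing P^5 by repeated multiplication:
P^1 =
  S0: [7/12, 1/3, 1/12]
  S1: [3/4, 1/12, 1/6]
  S2: [1/6, 1/2, 1/3]
P^2 =
  S0: [29/48, 19/72, 19/144]
  S1: [19/36, 49/144, 19/144]
  S2: [19/36, 19/72, 5/24]
P^3 =
  S0: [989/1728, 125/432, 239/1728]
  S1: [337/576, 467/1728, 125/864]
  S2: [467/864, 29/96, 17/108]
P^4 =
  S0: [3967/6912, 2945/10368, 2945/20736]
  S1: [2945/5184, 6011/20736, 2945/20736]
  S2: [2945/5184, 2945/10368, 511/3456]
P^5 =
  S0: [142207/248832, 17791/62208, 35461/248832]
  S1: [47483/82944, 70801/248832, 17791/124416]
  S2: [70801/124416, 3967/13824, 2239/15552]

(P^5)[S1 -> S2] = 17791/124416

Answer: 17791/124416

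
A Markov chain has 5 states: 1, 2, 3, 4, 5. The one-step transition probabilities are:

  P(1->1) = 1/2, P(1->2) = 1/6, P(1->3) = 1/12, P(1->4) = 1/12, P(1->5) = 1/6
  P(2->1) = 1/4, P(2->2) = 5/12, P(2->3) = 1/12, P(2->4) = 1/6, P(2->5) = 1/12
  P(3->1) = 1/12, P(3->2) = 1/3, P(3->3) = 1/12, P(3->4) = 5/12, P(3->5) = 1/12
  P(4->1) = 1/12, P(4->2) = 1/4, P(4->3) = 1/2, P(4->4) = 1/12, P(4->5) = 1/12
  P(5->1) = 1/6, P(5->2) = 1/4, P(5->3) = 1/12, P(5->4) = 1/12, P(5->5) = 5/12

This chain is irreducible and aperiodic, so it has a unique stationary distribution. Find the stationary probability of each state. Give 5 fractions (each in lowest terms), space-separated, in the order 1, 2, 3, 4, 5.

Answer: 2477/9987 2897/9987 1486/9987 523/3329 1558/9987

Derivation:
The stationary distribution satisfies pi = pi * P, i.e.:
  pi_1 = 1/2*pi_1 + 1/4*pi_2 + 1/12*pi_3 + 1/12*pi_4 + 1/6*pi_5
  pi_2 = 1/6*pi_1 + 5/12*pi_2 + 1/3*pi_3 + 1/4*pi_4 + 1/4*pi_5
  pi_3 = 1/12*pi_1 + 1/12*pi_2 + 1/12*pi_3 + 1/2*pi_4 + 1/12*pi_5
  pi_4 = 1/12*pi_1 + 1/6*pi_2 + 5/12*pi_3 + 1/12*pi_4 + 1/12*pi_5
  pi_5 = 1/6*pi_1 + 1/12*pi_2 + 1/12*pi_3 + 1/12*pi_4 + 5/12*pi_5
with normalization: pi_1 + pi_2 + pi_3 + pi_4 + pi_5 = 1.

Using the first 4 balance equations plus normalization, the linear system A*pi = b is:
  [-1/2, 1/4, 1/12, 1/12, 1/6] . pi = 0
  [1/6, -7/12, 1/3, 1/4, 1/4] . pi = 0
  [1/12, 1/12, -11/12, 1/2, 1/12] . pi = 0
  [1/12, 1/6, 5/12, -11/12, 1/12] . pi = 0
  [1, 1, 1, 1, 1] . pi = 1

Solving yields:
  pi_1 = 2477/9987
  pi_2 = 2897/9987
  pi_3 = 1486/9987
  pi_4 = 523/3329
  pi_5 = 1558/9987

Verification (pi * P):
  2477/9987*1/2 + 2897/9987*1/4 + 1486/9987*1/12 + 523/3329*1/12 + 1558/9987*1/6 = 2477/9987 = pi_1  (ok)
  2477/9987*1/6 + 2897/9987*5/12 + 1486/9987*1/3 + 523/3329*1/4 + 1558/9987*1/4 = 2897/9987 = pi_2  (ok)
  2477/9987*1/12 + 2897/9987*1/12 + 1486/9987*1/12 + 523/3329*1/2 + 1558/9987*1/12 = 1486/9987 = pi_3  (ok)
  2477/9987*1/12 + 2897/9987*1/6 + 1486/9987*5/12 + 523/3329*1/12 + 1558/9987*1/12 = 523/3329 = pi_4  (ok)
  2477/9987*1/6 + 2897/9987*1/12 + 1486/9987*1/12 + 523/3329*1/12 + 1558/9987*5/12 = 1558/9987 = pi_5  (ok)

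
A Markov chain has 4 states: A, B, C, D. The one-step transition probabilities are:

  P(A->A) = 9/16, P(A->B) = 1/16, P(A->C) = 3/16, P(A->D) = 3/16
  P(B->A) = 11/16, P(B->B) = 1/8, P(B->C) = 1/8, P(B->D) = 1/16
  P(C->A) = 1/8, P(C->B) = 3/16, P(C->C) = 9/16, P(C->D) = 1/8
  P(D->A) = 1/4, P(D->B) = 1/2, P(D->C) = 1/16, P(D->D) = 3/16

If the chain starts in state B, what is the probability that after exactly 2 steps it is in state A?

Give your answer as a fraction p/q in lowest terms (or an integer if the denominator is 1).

Answer: 129/256

Derivation:
Computing P^2 by repeated multiplication:
P^1 =
  A: [9/16, 1/16, 3/16, 3/16]
  B: [11/16, 1/8, 1/8, 1/16]
  C: [1/8, 3/16, 9/16, 1/8]
  D: [1/4, 1/2, 1/16, 3/16]
P^2 =
  A: [55/128, 11/64, 59/256, 43/256]
  B: [129/256, 29/256, 7/32, 21/128]
  C: [77/256, 51/256, 95/256, 33/256]
  D: [69/128, 47/256, 5/32, 31/256]

(P^2)[B -> A] = 129/256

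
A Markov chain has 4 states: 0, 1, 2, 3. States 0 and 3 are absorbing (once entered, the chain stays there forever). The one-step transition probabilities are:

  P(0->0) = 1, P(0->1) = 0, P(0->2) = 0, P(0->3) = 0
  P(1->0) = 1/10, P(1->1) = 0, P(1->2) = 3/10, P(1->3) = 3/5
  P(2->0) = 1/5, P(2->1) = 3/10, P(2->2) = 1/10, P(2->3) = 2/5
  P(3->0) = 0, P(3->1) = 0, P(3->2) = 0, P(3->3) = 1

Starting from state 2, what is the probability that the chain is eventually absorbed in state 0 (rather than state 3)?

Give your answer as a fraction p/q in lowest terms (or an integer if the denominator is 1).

Answer: 23/81

Derivation:
Let a_i = P(absorbed in 0 | start in state i).
Boundary conditions: a_0 = 1, a_3 = 0.
For each transient state i, a_i = sum_j P(i->j) * a_j:
  a_1 = 1/10*a_0 + 0*a_1 + 3/10*a_2 + 3/5*a_3
  a_2 = 1/5*a_0 + 3/10*a_1 + 1/10*a_2 + 2/5*a_3

Substituting a_0 = 1 and a_3 = 0, rearrange to (I - Q) a = r where r[i] = P(i -> 0):
  [1, -3/10] . (a_1, a_2) = 1/10
  [-3/10, 9/10] . (a_1, a_2) = 1/5

Solving yields:
  a_1 = 5/27
  a_2 = 23/81

Starting state is 2, so the absorption probability is a_2 = 23/81.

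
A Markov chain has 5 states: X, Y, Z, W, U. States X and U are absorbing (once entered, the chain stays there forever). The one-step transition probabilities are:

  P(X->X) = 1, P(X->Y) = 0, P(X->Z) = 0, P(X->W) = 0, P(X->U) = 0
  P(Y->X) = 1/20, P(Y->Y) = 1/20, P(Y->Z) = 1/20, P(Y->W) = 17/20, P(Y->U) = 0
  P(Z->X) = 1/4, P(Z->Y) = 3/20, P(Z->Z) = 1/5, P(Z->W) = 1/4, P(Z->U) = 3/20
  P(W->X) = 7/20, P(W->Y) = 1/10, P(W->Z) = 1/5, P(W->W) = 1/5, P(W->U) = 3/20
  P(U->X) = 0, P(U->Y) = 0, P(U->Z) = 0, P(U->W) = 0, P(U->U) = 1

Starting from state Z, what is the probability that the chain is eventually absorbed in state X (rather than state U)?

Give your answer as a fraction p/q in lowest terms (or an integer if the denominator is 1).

Answer: 405/613

Derivation:
Let a_i = P(absorbed in X | start in state i).
Boundary conditions: a_X = 1, a_U = 0.
For each transient state i, a_i = sum_j P(i->j) * a_j:
  a_Y = 1/20*a_X + 1/20*a_Y + 1/20*a_Z + 17/20*a_W + 0*a_U
  a_Z = 1/4*a_X + 3/20*a_Y + 1/5*a_Z + 1/4*a_W + 3/20*a_U
  a_W = 7/20*a_X + 1/10*a_Y + 1/5*a_Z + 1/5*a_W + 3/20*a_U

Substituting a_X = 1 and a_U = 0, rearrange to (I - Q) a = r where r[i] = P(i -> X):
  [19/20, -1/20, -17/20] . (a_Y, a_Z, a_W) = 1/20
  [-3/20, 4/5, -1/4] . (a_Y, a_Z, a_W) = 1/4
  [-1/10, -1/5, 4/5] . (a_Y, a_Z, a_W) = 7/20

Solving yields:
  a_Y = 865/1226
  a_Z = 405/613
  a_W = 847/1226

Starting state is Z, so the absorption probability is a_Z = 405/613.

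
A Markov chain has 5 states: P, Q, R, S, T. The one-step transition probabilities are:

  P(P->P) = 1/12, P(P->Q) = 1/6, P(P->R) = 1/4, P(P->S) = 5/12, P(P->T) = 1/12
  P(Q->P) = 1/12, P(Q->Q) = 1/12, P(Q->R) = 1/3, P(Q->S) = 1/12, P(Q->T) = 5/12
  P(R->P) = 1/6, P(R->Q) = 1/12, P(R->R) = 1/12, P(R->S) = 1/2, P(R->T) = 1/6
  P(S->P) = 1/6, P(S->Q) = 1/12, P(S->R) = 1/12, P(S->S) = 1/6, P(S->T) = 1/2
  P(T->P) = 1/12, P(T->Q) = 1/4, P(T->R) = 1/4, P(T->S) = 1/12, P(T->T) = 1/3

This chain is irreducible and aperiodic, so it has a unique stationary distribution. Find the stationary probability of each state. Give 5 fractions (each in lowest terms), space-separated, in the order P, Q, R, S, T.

Answer: 201/1705 50/341 1317/6820 1511/6820 547/1705

Derivation:
The stationary distribution satisfies pi = pi * P, i.e.:
  pi_P = 1/12*pi_P + 1/12*pi_Q + 1/6*pi_R + 1/6*pi_S + 1/12*pi_T
  pi_Q = 1/6*pi_P + 1/12*pi_Q + 1/12*pi_R + 1/12*pi_S + 1/4*pi_T
  pi_R = 1/4*pi_P + 1/3*pi_Q + 1/12*pi_R + 1/12*pi_S + 1/4*pi_T
  pi_S = 5/12*pi_P + 1/12*pi_Q + 1/2*pi_R + 1/6*pi_S + 1/12*pi_T
  pi_T = 1/12*pi_P + 5/12*pi_Q + 1/6*pi_R + 1/2*pi_S + 1/3*pi_T
with normalization: pi_P + pi_Q + pi_R + pi_S + pi_T = 1.

Using the first 4 balance equations plus normalization, the linear system A*pi = b is:
  [-11/12, 1/12, 1/6, 1/6, 1/12] . pi = 0
  [1/6, -11/12, 1/12, 1/12, 1/4] . pi = 0
  [1/4, 1/3, -11/12, 1/12, 1/4] . pi = 0
  [5/12, 1/12, 1/2, -5/6, 1/12] . pi = 0
  [1, 1, 1, 1, 1] . pi = 1

Solving yields:
  pi_P = 201/1705
  pi_Q = 50/341
  pi_R = 1317/6820
  pi_S = 1511/6820
  pi_T = 547/1705

Verification (pi * P):
  201/1705*1/12 + 50/341*1/12 + 1317/6820*1/6 + 1511/6820*1/6 + 547/1705*1/12 = 201/1705 = pi_P  (ok)
  201/1705*1/6 + 50/341*1/12 + 1317/6820*1/12 + 1511/6820*1/12 + 547/1705*1/4 = 50/341 = pi_Q  (ok)
  201/1705*1/4 + 50/341*1/3 + 1317/6820*1/12 + 1511/6820*1/12 + 547/1705*1/4 = 1317/6820 = pi_R  (ok)
  201/1705*5/12 + 50/341*1/12 + 1317/6820*1/2 + 1511/6820*1/6 + 547/1705*1/12 = 1511/6820 = pi_S  (ok)
  201/1705*1/12 + 50/341*5/12 + 1317/6820*1/6 + 1511/6820*1/2 + 547/1705*1/3 = 547/1705 = pi_T  (ok)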